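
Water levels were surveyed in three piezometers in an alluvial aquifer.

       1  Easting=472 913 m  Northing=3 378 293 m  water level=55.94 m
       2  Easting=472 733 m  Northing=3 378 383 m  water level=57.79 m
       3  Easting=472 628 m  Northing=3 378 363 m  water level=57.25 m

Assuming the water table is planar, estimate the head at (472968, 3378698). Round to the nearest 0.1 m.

Taking 1 as reference: 2−1 = (-180, 90, +1.85); 3−1 = (-285, 70, +1.31).
Determinant of the coordinate differences = (-180)·70 − (-285)·90 = 13050.
∂h/∂x = [(+1.85)·70 − (+1.31)·90] / 13050 = +0.0008889
∂h/∂y = [(-180)·(+1.31) − (-285)·(+1.85)] / 13050 = +0.02233
h(472968, 3378698) = 55.94 + (+0.0008889)·(55) + (+0.02233)·(405) = 55.94 +0.049 +9.045 = 65.034 m.

65.0 m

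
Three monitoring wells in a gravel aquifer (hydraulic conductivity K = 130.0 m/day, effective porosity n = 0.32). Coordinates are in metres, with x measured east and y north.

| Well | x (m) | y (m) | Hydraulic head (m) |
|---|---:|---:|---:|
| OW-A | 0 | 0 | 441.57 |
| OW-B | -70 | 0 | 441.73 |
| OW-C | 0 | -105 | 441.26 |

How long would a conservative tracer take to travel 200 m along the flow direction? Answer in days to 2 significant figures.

∂h/∂x = (441.73 − 441.57) / (-70 − 0) = -0.002286
∂h/∂y = (441.26 − 441.57) / (-105 − 0) = +0.002952
|∇h| = √(-0.002286² + 0.002952²) = 0.003734
Seepage velocity v = K·i/n = 130.0 × 0.003734 / 0.32 = 1.517 m/day.
t = 200 / 1.517 = 131.8 days.

130 days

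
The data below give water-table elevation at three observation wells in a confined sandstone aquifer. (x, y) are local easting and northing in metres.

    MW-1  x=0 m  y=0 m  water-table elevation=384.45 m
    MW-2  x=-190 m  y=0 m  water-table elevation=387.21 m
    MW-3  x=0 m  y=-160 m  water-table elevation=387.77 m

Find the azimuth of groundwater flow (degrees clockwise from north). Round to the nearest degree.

∂h/∂x = (387.21 − 384.45) / (-190 − 0) = -0.01453
∂h/∂y = (387.77 − 384.45) / (-160 − 0) = -0.02075
Flow direction (−∇h) has components (+0.01453 E, +0.02075 N).
Azimuth = atan2(E, N) = atan2(+0.01453, +0.02075) = 35.0° ≈ 035°.

035°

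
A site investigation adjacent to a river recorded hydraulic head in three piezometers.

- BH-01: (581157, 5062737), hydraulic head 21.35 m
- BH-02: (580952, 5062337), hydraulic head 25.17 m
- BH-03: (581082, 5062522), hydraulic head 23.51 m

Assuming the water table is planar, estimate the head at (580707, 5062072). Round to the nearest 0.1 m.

Differences from BH-01: to BH-02 (Δx, Δy, Δh) = (-205, -400, +3.82); to BH-03 = (-75, -215, +2.16).
Determinant of the coordinate differences = (-205)·(-215) − (-75)·(-400) = 14075.
∂h/∂x = [(+3.82)·(-215) − (+2.16)·(-400)] / 14075 = +0.003034
∂h/∂y = [(-205)·(+2.16) − (-75)·(+3.82)] / 14075 = -0.01110
h(580707, 5062072) = 21.35 + (+0.003034)·(-450) + (-0.01110)·(-665) = 21.35 -1.365 +7.385 = 27.370 m.

27.4 m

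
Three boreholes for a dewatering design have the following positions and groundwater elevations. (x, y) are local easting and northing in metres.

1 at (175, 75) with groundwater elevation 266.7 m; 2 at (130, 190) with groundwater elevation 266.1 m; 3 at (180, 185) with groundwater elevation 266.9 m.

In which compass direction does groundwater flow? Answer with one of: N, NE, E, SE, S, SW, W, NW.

W

Differences from 1: to 2 (Δx, Δy, Δh) = (-45, 115, -0.6); to 3 = (5, 110, +0.2).
Solve a·Δx + b·Δy = Δh: det = (-45)·110 − 5·115 = -5525.
∂h/∂x = [(-0.6)·110 − (+0.2)·115] / -5525 = +0.01611
∂h/∂y = [(-45)·(+0.2) − 5·(-0.6)] / -5525 = +0.001086
Flow = −∇h = (-0.01611 east, -0.001086 north), which points west.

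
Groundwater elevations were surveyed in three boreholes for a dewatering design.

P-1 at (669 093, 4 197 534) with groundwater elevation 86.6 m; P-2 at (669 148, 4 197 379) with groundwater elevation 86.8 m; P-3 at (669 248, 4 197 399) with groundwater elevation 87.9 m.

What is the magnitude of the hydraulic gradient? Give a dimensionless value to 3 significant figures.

Differences from P-1: to P-2 (Δx, Δy, Δh) = (55, -155, +0.2); to P-3 = (155, -135, +1.3).
Determinant of the coordinate differences = 55·(-135) − 155·(-155) = 16600.
∂h/∂x = [(+0.2)·(-135) − (+1.3)·(-155)] / 16600 = +0.01051
∂h/∂y = [55·(+1.3) − 155·(+0.2)] / 16600 = +0.002440
|∇h| = √(0.01051² + 0.002440²) = 0.01079

0.0108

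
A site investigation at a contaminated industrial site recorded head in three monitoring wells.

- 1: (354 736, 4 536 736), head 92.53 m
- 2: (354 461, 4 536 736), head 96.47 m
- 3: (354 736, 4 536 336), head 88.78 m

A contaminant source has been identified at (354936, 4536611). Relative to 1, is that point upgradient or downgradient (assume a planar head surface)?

∂h/∂x = (96.47 − 92.53) / (354461 − 354736) = -0.01433
∂h/∂y = (88.78 − 92.53) / (4536336 − 4536736) = +0.009375
Head at (354936, 4536611) = 92.53 + (-0.01433)·(200) + (+0.009375)·(-125) = 88.49 m.
That is lower than the 92.53 m at 1, so the point is downgradient.

downgradient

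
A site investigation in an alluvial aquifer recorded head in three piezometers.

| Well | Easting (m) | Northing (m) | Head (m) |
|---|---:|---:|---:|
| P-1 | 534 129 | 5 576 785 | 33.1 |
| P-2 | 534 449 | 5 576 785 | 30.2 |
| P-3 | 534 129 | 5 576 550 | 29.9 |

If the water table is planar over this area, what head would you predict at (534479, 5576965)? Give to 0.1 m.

32.4 m

∂h/∂x = (30.2 − 33.1) / (534449 − 534129) = -0.009063
∂h/∂y = (29.9 − 33.1) / (5576550 − 5576785) = +0.01362
h(534479, 5576965) = 33.1 + (-0.009063)·(350) + (+0.01362)·(180) = 33.1 -3.172 +2.451 = 32.379 m.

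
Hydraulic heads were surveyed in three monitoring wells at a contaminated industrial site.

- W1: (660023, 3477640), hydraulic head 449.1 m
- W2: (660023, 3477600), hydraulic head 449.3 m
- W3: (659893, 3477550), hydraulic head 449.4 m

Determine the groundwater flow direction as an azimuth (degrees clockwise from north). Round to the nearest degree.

347°

Differences from W1: to W2 (Δx, Δy, Δh) = (0, -40, +0.2); to W3 = (-130, -90, +0.3).
Determinant of the coordinate differences = 0·(-90) − (-130)·(-40) = -5200.
∂h/∂x = [(+0.2)·(-90) − (+0.3)·(-40)] / -5200 = +0.001154
∂h/∂y = [0·(+0.3) − (-130)·(+0.2)] / -5200 = -0.005000
Flow direction (−∇h) has components (-0.001154 E, +0.005000 N).
Azimuth = atan2(E, N) = atan2(-0.001154, +0.005000) = 347.0° ≈ 347°.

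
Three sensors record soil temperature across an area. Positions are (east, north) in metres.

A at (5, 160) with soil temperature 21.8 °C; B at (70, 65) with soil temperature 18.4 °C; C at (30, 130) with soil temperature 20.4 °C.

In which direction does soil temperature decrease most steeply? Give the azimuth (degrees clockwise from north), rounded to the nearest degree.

Differences from A: to B (Δx, Δy, Δh) = (65, -95, -3.4); to C = (25, -30, -1.4).
Solve a·Δx + b·Δy = ΔT: det = 65·(-30) − 25·(-95) = 425.
∂T/∂x = [(-3.4)·(-30) − (-1.4)·(-95)] / 425 = -0.07294
∂T/∂y = [65·(-1.4) − 25·(-3.4)] / 425 = -0.01412
Steepest decrease is along −∇f: components (+0.07294 E, +0.01412 N).
Azimuth = atan2(+0.07294, +0.01412) = 79.0° ≈ 079°.

079°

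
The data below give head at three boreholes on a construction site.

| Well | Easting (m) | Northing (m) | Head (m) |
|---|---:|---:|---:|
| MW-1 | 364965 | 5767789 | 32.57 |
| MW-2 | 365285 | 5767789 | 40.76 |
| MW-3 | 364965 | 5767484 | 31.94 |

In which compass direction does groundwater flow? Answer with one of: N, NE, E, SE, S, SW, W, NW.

∂h/∂x = (40.76 − 32.57) / (365285 − 364965) = +0.02559
∂h/∂y = (31.94 − 32.57) / (5767484 − 5767789) = +0.002066
Flow = −∇h = (-0.02559 east, -0.002066 north), which points west.

W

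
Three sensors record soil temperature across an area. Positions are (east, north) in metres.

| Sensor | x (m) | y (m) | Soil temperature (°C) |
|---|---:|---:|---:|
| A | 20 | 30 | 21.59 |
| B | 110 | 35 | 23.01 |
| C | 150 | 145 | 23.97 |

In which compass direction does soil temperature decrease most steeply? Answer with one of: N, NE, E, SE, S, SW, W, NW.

Taking A as reference: B−A = (90, 5, +1.42); C−A = (130, 115, +2.38).
Solve a·Δx + b·Δy = ΔT: det = 90·115 − 130·5 = 9700.
∂T/∂x = [(+1.42)·115 − (+2.38)·5] / 9700 = +0.01561
∂T/∂y = [90·(+2.38) − 130·(+1.42)] / 9700 = +0.003052
Steepest decrease is along −∇f = (-0.01561 E, -0.003052 N) → west.

W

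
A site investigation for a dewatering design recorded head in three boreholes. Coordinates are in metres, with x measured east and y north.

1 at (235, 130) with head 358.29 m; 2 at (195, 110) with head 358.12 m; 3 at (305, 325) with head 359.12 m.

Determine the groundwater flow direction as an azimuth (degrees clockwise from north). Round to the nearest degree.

Taking 1 as reference: 2−1 = (-40, -20, -0.17); 3−1 = (70, 195, +0.83).
Determinant of the coordinate differences = (-40)·195 − 70·(-20) = -6400.
∂h/∂x = [(-0.17)·195 − (+0.83)·(-20)] / -6400 = +0.002586
∂h/∂y = [(-40)·(+0.83) − 70·(-0.17)] / -6400 = +0.003328
Flow direction (−∇h) has components (-0.002586 E, -0.003328 N).
Azimuth = atan2(E, N) = atan2(-0.002586, -0.003328) = 217.8° ≈ 218°.

218°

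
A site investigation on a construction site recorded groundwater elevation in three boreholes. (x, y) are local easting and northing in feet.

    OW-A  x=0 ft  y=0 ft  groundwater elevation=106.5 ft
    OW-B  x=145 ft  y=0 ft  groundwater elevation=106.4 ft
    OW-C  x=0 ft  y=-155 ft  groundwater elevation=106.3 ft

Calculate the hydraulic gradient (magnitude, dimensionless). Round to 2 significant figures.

0.0015

∂h/∂x = (106.4 − 106.5) / (145 − 0) = -0.0006897
∂h/∂y = (106.3 − 106.5) / (-155 − 0) = +0.001290
|∇h| = √(-0.0006897² + 0.001290²) = 0.001463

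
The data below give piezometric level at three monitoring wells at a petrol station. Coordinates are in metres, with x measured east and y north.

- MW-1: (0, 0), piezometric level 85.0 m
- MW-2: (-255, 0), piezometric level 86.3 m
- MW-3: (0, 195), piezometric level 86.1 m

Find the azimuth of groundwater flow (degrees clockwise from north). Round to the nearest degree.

∂h/∂x = (86.3 − 85.0) / (-255 − 0) = -0.005098
∂h/∂y = (86.1 − 85.0) / (195 − 0) = +0.005641
Flow direction (−∇h) has components (+0.005098 E, -0.005641 N).
Azimuth = atan2(E, N) = atan2(+0.005098, -0.005641) = 137.9° ≈ 138°.

138°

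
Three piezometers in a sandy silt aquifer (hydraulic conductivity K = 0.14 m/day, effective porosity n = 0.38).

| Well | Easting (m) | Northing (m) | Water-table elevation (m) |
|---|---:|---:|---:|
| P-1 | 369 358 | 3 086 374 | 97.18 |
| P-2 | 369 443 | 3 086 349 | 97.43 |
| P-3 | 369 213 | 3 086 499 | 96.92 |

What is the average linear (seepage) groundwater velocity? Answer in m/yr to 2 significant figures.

Three-point gradient (reference P-1): Δ to P-2 = (85, -25, +0.25), Δ to P-3 = (-145, 125, -0.26).
∂h/∂x = +0.003536, ∂h/∂y = +0.002021 (det = 7000).
|∇h| = √(0.003536² + 0.002021²) = 0.004073
Seepage velocity v = K·i/n = 0.14 × 0.004073 / 0.38 = 0.001501 m/day = 0.5482 m/yr.

0.55 m/yr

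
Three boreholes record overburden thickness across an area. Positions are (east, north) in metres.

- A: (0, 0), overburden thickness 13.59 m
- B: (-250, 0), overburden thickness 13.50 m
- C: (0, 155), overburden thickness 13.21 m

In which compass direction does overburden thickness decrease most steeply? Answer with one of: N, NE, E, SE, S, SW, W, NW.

N

∂d/∂x = (13.50 − 13.59) / (-250 − 0) = +0.0003600
∂d/∂y = (13.21 − 13.59) / (155 − 0) = -0.002452
Steepest decrease is along −∇f = (-0.0003600 E, +0.002452 N) → north.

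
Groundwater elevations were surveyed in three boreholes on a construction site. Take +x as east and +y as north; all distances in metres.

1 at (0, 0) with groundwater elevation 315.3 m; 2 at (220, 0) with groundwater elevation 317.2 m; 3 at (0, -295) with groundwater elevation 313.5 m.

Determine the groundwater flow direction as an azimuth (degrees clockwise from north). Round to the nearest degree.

∂h/∂x = (317.2 − 315.3) / (220 − 0) = +0.008636
∂h/∂y = (313.5 − 315.3) / (-295 − 0) = +0.006102
Flow direction (−∇h) has components (-0.008636 E, -0.006102 N).
Azimuth = atan2(E, N) = atan2(-0.008636, -0.006102) = 234.8° ≈ 235°.

235°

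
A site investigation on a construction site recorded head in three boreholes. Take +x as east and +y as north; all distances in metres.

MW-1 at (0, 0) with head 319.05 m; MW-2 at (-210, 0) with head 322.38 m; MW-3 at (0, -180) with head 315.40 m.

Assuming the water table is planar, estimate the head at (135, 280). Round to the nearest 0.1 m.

∂h/∂x = (322.38 − 319.05) / (-210 − 0) = -0.01586
∂h/∂y = (315.40 − 319.05) / (-180 − 0) = +0.02028
h(135, 280) = 319.05 + (-0.01586)·(135) + (+0.02028)·(280) = 319.05 -2.141 +5.678 = 322.587 m.

322.6 m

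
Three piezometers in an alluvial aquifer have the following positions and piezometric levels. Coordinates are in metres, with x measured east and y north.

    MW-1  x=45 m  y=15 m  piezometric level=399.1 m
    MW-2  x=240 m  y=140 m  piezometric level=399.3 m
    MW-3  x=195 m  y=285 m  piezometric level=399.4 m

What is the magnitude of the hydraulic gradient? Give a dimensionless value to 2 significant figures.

0.00097

Taking MW-1 as reference: MW-2−MW-1 = (195, 125, +0.2); MW-3−MW-1 = (150, 270, +0.3).
Determinant of the coordinate differences = 195·270 − 150·125 = 33900.
∂h/∂x = [(+0.2)·270 − (+0.3)·125] / 33900 = +0.0004867
∂h/∂y = [195·(+0.3) − 150·(+0.2)] / 33900 = +0.0008407
|∇h| = √(0.0004867² + 0.0008407²) = 0.0009714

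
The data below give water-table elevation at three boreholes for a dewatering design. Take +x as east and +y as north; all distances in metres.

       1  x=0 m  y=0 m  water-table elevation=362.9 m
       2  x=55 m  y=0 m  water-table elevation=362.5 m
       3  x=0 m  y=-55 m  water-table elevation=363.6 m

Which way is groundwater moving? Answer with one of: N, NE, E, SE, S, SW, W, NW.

NE

∂h/∂x = (362.5 − 362.9) / (55 − 0) = -0.007273
∂h/∂y = (363.6 − 362.9) / (-55 − 0) = -0.01273
Flow = −∇h = (+0.007273 east, +0.01273 north), which points northeast.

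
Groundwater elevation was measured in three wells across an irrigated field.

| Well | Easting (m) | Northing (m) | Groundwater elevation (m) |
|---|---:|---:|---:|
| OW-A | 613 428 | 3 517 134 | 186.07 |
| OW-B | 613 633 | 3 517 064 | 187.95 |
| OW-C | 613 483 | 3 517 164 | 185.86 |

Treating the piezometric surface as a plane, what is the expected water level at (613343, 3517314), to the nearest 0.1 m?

183.1 m

With h = a·x + b·y + c and OW-A as origin, the differences give:
  205·a + (-70)·b = +1.88
  55·a + 30·b = -0.21
Eliminate b (×30 and ×(-70), subtract): 10000·a = 41.700 → a = ∂h/∂x = +0.004170
Back-substitute: b = ∂h/∂y = -0.01464.
h(613343, 3517314) = 186.07 + (+0.004170)·(-85) + (-0.01464)·(180) = 186.07 -0.354 -2.636 = 183.079 m.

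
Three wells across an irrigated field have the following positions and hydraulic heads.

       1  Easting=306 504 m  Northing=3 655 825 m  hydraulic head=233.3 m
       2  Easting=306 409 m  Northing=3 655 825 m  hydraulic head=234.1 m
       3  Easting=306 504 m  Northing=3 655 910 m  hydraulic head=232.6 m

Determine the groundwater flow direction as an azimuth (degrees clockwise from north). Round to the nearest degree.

046°

∂h/∂x = (234.1 − 233.3) / (306409 − 306504) = -0.008421
∂h/∂y = (232.6 − 233.3) / (3655910 − 3655825) = -0.008235
Flow direction (−∇h) has components (+0.008421 E, +0.008235 N).
Azimuth = atan2(E, N) = atan2(+0.008421, +0.008235) = 45.6° ≈ 046°.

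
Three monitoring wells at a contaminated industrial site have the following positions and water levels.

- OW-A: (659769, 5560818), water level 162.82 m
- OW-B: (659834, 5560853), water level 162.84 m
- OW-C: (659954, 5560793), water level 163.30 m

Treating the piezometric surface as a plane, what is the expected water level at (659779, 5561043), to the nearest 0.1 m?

With h = a·x + b·y + c and OW-A as origin, the differences give:
  65·a + 35·b = +0.02
  185·a + (-25)·b = +0.48
Eliminate b (×(-25) and ×35, subtract): -8100·a = -17.300 → a = ∂h/∂x = +0.002136
Back-substitute: b = ∂h/∂y = -0.003395.
h(659779, 5561043) = 162.82 + (+0.002136)·(10) + (-0.003395)·(225) = 162.82 +0.021 -0.764 = 162.077 m.

162.1 m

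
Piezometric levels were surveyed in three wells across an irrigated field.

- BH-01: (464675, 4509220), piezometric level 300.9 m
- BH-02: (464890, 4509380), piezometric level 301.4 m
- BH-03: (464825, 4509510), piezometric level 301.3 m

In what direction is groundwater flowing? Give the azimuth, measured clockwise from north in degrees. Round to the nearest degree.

Differences from BH-01: to BH-02 (Δx, Δy, Δh) = (215, 160, +0.5); to BH-03 = (150, 290, +0.4).
Solve a·Δx + b·Δy = Δh: det = 215·290 − 150·160 = 38350.
∂h/∂x = [(+0.5)·290 − (+0.4)·160] / 38350 = +0.002112
∂h/∂y = [215·(+0.4) − 150·(+0.5)] / 38350 = +0.0002868
Flow direction (−∇h) has components (-0.002112 E, -0.0002868 N).
Azimuth = atan2(E, N) = atan2(-0.002112, -0.0002868) = 262.3° ≈ 262°.

262°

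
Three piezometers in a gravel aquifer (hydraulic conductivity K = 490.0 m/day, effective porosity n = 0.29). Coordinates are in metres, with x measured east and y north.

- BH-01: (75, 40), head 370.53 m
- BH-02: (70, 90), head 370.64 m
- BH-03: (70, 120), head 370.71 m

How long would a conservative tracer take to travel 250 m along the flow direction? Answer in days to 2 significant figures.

55 days

Differences from BH-01: to BH-02 (Δx, Δy, Δh) = (-5, 50, +0.11); to BH-03 = (-5, 80, +0.18).
Solve a·Δx + b·Δy = Δh: det = (-5)·80 − (-5)·50 = -150.
∂h/∂x = [(+0.11)·80 − (+0.18)·50] / -150 = +0.001333
∂h/∂y = [(-5)·(+0.18) − (-5)·(+0.11)] / -150 = +0.002333
|∇h| = √(0.001333² + 0.002333²) = 0.002687
Seepage velocity v = K·i/n = 490.0 × 0.002687 / 0.29 = 4.54 m/day.
t = 250 / 4.54 = 55.07 days.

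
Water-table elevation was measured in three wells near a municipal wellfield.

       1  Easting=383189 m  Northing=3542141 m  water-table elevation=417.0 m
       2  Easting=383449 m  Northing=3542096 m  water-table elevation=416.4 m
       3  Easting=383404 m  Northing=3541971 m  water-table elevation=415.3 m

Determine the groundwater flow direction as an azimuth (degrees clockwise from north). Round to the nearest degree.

175°

Differences from 1: to 2 (Δx, Δy, Δh) = (260, -45, -0.6); to 3 = (215, -170, -1.7).
Solve a·Δx + b·Δy = Δh: det = 260·(-170) − 215·(-45) = -34525.
∂h/∂x = [(-0.6)·(-170) − (-1.7)·(-45)] / -34525 = -0.0007386
∂h/∂y = [260·(-1.7) − 215·(-0.6)] / -34525 = +0.009066
Flow direction (−∇h) has components (+0.0007386 E, -0.009066 N).
Azimuth = atan2(E, N) = atan2(+0.0007386, -0.009066) = 175.3° ≈ 175°.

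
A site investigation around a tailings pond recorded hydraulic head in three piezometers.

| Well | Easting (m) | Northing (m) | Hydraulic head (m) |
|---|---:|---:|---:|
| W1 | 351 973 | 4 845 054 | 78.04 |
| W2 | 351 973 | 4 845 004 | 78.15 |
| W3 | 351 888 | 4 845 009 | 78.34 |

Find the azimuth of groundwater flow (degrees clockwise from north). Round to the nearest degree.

047°

Differences from W1: to W2 (Δx, Δy, Δh) = (0, -50, +0.11); to W3 = (-85, -45, +0.30).
Determinant of the coordinate differences = 0·(-45) − (-85)·(-50) = -4250.
∂h/∂x = [(+0.11)·(-45) − (+0.30)·(-50)] / -4250 = -0.002365
∂h/∂y = [0·(+0.30) − (-85)·(+0.11)] / -4250 = -0.002200
Flow direction (−∇h) has components (+0.002365 E, +0.002200 N).
Azimuth = atan2(E, N) = atan2(+0.002365, +0.002200) = 47.1° ≈ 047°.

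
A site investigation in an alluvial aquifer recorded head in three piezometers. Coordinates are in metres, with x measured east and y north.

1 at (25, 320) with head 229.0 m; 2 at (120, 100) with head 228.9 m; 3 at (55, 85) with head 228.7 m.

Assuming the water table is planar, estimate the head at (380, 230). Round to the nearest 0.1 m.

229.8 m

Differences from 1: to 2 (Δx, Δy, Δh) = (95, -220, -0.1); to 3 = (30, -235, -0.3).
Solve a·Δx + b·Δy = Δh: det = 95·(-235) − 30·(-220) = -15725.
∂h/∂x = [(-0.1)·(-235) − (-0.3)·(-220)] / -15725 = +0.002703
∂h/∂y = [95·(-0.3) − 30·(-0.1)] / -15725 = +0.001622
h(380, 230) = 229.0 + (+0.002703)·(355) + (+0.001622)·(-90) = 229.0 +0.959 -0.146 = 229.814 m.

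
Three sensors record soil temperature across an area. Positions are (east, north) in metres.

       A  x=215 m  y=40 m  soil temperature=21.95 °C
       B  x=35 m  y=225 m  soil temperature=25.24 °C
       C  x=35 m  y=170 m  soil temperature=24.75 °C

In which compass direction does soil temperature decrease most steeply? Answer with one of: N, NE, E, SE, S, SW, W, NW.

SE

Differences from A: to B (Δx, Δy, Δh) = (-180, 185, +3.29); to C = (-180, 130, +2.80).
Solve a·Δx + b·Δy = ΔT: det = (-180)·130 − (-180)·185 = 9900.
∂T/∂x = [(+3.29)·130 − (+2.80)·185] / 9900 = -0.009121
∂T/∂y = [(-180)·(+2.80) − (-180)·(+3.29)] / 9900 = +0.008909
Steepest decrease is along −∇f = (+0.009121 E, -0.008909 N) → southeast.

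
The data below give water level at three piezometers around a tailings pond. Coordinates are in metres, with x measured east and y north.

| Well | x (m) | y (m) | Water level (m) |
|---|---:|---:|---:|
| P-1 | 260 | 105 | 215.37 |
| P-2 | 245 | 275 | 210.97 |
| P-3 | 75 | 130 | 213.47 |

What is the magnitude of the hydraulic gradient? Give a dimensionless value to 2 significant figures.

Differences from P-1: to P-2 (Δx, Δy, Δh) = (-15, 170, -4.40); to P-3 = (-185, 25, -1.90).
Solve a·Δx + b·Δy = Δh: det = (-15)·25 − (-185)·170 = 31075.
∂h/∂x = [(-4.40)·25 − (-1.90)·170] / 31075 = +0.006854
∂h/∂y = [(-15)·(-1.90) − (-185)·(-4.40)] / 31075 = -0.02528
|∇h| = √(0.006854² + -0.02528²) = 0.02619

0.026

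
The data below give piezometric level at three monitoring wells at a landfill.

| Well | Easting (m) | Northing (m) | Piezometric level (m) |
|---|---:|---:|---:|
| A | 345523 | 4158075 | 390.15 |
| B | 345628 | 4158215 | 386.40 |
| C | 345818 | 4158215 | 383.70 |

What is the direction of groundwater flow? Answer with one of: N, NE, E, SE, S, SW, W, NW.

With h = a·x + b·y + c and A as origin, the differences give:
  105·a + 140·b = -3.75
  295·a + 140·b = -6.45
Eliminate b (×140 and ×140, subtract): -26600·a = 378.000 → a = ∂h/∂x = -0.01421
Back-substitute: b = ∂h/∂y = -0.01613.
Flow = −∇h = (+0.01421 east, +0.01613 north), which points northeast.

NE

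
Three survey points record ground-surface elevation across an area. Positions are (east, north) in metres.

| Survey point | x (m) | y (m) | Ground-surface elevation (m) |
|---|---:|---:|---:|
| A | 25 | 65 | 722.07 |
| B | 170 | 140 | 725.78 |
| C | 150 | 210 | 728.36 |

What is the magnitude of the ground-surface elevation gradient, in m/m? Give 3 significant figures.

0.0389 m/m

Three-point gradient (reference A): Δ to B = (145, 75, +3.71), Δ to C = (125, 145, +6.29).
∂z/∂x = +0.005682, ∂z/∂y = +0.03848 (det = 11650).
|∇f| = √(0.005682² + 0.03848²) = 0.0389 m/m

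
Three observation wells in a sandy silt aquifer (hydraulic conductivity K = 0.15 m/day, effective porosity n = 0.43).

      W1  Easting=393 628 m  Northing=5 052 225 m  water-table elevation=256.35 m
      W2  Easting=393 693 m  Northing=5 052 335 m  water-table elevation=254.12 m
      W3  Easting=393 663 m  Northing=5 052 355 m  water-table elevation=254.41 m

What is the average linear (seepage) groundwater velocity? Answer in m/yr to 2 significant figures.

Differences from W1: to W2 (Δx, Δy, Δh) = (65, 110, -2.23); to W3 = (35, 130, -1.94).
Determinant of the coordinate differences = 65·130 − 35·110 = 4600.
∂h/∂x = [(-2.23)·130 − (-1.94)·110] / 4600 = -0.01663
∂h/∂y = [65·(-1.94) − 35·(-2.23)] / 4600 = -0.01045
|∇h| = √(-0.01663² + -0.01045²) = 0.01964
Seepage velocity v = K·i/n = 0.15 × 0.01964 / 0.43 = 0.006851 m/day = 2.502 m/yr.

2.5 m/yr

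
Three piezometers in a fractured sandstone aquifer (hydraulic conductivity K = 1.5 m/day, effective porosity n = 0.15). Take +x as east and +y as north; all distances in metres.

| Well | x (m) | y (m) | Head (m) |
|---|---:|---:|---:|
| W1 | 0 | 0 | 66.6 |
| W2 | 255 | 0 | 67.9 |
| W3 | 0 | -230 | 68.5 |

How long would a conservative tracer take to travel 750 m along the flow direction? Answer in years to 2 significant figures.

21 years

∂h/∂x = (67.9 − 66.6) / (255 − 0) = +0.005098
∂h/∂y = (68.5 − 66.6) / (-230 − 0) = -0.008261
|∇h| = √(0.005098² + -0.008261²) = 0.009707
Seepage velocity v = K·i/n = 1.5 × 0.009707 / 0.15 = 0.09707 m/day.
t = 750 / 0.09707 = 7726 days = 21.2 years.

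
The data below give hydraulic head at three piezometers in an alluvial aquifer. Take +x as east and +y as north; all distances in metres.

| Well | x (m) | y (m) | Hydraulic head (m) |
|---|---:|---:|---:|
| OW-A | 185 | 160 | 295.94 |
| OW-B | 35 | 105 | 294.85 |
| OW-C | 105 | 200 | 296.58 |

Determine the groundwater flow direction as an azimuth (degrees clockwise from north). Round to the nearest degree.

Three-point gradient (reference OW-A): Δ to OW-B = (-150, -55, -1.09), Δ to OW-C = (-80, 40, +0.64).
∂h/∂x = +0.0008077, ∂h/∂y = +0.01762 (det = -10400).
Flow direction (−∇h) has components (-0.0008077 E, -0.01762 N).
Azimuth = atan2(E, N) = atan2(-0.0008077, -0.01762) = 182.6° ≈ 183°.

183°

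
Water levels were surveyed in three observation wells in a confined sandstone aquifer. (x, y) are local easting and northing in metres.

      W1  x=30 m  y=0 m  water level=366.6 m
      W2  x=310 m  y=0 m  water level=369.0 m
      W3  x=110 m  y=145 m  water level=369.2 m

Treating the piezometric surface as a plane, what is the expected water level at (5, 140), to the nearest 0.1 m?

368.2 m

Differences from W1: to W2 (Δx, Δy, Δh) = (280, 0, +2.4); to W3 = (80, 145, +2.6).
Determinant of the coordinate differences = 280·145 − 80·0 = 40600.
∂h/∂x = [(+2.4)·145 − (+2.6)·0] / 40600 = +0.008571
∂h/∂y = [280·(+2.6) − 80·(+2.4)] / 40600 = +0.01320
h(5, 140) = 366.6 + (+0.008571)·(-25) + (+0.01320)·(140) = 366.6 -0.214 +1.848 = 368.234 m.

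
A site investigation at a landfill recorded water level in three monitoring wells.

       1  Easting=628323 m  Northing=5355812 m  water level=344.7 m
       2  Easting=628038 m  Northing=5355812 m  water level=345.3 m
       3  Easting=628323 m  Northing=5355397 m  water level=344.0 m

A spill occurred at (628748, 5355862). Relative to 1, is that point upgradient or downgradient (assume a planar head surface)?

∂h/∂x = (345.3 − 344.7) / (628038 − 628323) = -0.002105
∂h/∂y = (344.0 − 344.7) / (5355397 − 5355812) = +0.001687
Head at (628748, 5355862) = 344.7 + (-0.002105)·(425) + (+0.001687)·(50) = 343.89 m.
That is lower than the 344.7 m at 1, so the point is downgradient.

downgradient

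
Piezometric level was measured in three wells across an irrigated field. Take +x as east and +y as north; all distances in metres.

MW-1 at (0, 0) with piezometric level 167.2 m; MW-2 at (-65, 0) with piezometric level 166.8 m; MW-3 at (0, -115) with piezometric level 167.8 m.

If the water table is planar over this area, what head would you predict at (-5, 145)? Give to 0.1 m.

∂h/∂x = (166.8 − 167.2) / (-65 − 0) = +0.006154
∂h/∂y = (167.8 − 167.2) / (-115 − 0) = -0.005217
h(-5, 145) = 167.2 + (+0.006154)·(-5) + (-0.005217)·(145) = 167.2 -0.031 -0.757 = 166.413 m.

166.4 m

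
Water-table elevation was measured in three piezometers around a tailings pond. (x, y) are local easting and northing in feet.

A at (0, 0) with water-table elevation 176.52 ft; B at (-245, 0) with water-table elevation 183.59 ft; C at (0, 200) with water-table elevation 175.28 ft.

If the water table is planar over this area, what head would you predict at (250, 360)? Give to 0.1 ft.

∂h/∂x = (183.59 − 176.52) / (-245 − 0) = -0.02886
∂h/∂y = (175.28 − 176.52) / (200 − 0) = -0.006200
h(250, 360) = 176.52 + (-0.02886)·(250) + (-0.006200)·(360) = 176.52 -7.214 -2.232 = 167.074 ft.

167.1 ft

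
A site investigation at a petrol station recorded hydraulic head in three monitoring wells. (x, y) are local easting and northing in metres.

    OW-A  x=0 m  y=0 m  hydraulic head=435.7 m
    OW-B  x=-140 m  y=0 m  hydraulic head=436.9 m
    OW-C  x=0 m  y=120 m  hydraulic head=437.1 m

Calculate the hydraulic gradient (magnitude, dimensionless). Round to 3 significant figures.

0.0145

∂h/∂x = (436.9 − 435.7) / (-140 − 0) = -0.008571
∂h/∂y = (437.1 − 435.7) / (120 − 0) = +0.01167
|∇h| = √(-0.008571² + 0.01167²) = 0.01448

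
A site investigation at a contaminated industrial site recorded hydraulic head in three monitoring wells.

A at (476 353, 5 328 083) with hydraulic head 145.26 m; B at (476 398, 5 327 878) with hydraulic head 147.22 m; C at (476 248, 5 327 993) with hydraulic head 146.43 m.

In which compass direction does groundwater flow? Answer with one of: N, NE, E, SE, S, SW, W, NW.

N

Taking A as reference: B−A = (45, -205, +1.96); C−A = (-105, -90, +1.17).
Determinant of the coordinate differences = 45·(-90) − (-105)·(-205) = -25575.
∂h/∂x = [(+1.96)·(-90) − (+1.17)·(-205)] / -25575 = -0.002481
∂h/∂y = [45·(+1.17) − (-105)·(+1.96)] / -25575 = -0.01011
Flow = −∇h = (+0.002481 east, +0.01011 north), which points north.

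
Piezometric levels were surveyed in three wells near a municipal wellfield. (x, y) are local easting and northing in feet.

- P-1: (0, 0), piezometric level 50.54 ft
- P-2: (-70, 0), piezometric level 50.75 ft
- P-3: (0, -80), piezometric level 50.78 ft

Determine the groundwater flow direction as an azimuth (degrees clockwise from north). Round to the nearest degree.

∂h/∂x = (50.75 − 50.54) / (-70 − 0) = -0.003000
∂h/∂y = (50.78 − 50.54) / (-80 − 0) = -0.003000
Flow direction (−∇h) has components (+0.003000 E, +0.003000 N).
Azimuth = atan2(E, N) = atan2(+0.003000, +0.003000) = 45.0° ≈ 045°.

045°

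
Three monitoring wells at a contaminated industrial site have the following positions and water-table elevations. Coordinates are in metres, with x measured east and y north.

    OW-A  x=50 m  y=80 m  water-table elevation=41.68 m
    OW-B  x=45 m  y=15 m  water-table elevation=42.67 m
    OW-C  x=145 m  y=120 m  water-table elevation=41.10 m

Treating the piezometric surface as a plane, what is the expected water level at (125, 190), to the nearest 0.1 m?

40.0 m

With h = a·x + b·y + c and OW-A as origin, the differences give:
  (-5)·a + (-65)·b = +0.99
  95·a + 40·b = -0.58
Eliminate b (×40 and ×(-65), subtract): 5975·a = 1.900 → a = ∂h/∂x = +0.0003180
Back-substitute: b = ∂h/∂y = -0.01526.
h(125, 190) = 41.68 + (+0.0003180)·(75) + (-0.01526)·(110) = 41.68 +0.024 -1.678 = 40.026 m.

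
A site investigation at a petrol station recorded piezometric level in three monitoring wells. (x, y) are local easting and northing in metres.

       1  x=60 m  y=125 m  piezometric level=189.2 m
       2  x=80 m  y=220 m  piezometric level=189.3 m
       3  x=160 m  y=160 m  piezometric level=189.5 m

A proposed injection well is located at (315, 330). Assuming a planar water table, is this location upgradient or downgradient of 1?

upgradient

Taking 1 as reference: 2−1 = (20, 95, +0.1); 3−1 = (100, 35, +0.3).
Determinant of the coordinate differences = 20·35 − 100·95 = -8800.
∂h/∂x = [(+0.1)·35 − (+0.3)·95] / -8800 = +0.002841
∂h/∂y = [20·(+0.3) − 100·(+0.1)] / -8800 = +0.0004545
Head at (315, 330) = 189.2 + (+0.002841)·(255) + (+0.0004545)·(205) = 190.02 m.
That is higher than the 189.2 m at 1, so the point is upgradient.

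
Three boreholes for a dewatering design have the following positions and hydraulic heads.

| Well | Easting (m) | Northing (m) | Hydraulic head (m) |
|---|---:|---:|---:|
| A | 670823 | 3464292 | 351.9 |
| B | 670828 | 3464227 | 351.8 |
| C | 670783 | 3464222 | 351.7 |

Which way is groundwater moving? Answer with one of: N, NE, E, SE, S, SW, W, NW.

Differences from A: to B (Δx, Δy, Δh) = (5, -65, -0.1); to C = (-40, -70, -0.2).
Determinant of the coordinate differences = 5·(-70) − (-40)·(-65) = -2950.
∂h/∂x = [(-0.1)·(-70) − (-0.2)·(-65)] / -2950 = +0.002034
∂h/∂y = [5·(-0.2) − (-40)·(-0.1)] / -2950 = +0.001695
Flow = −∇h = (-0.002034 east, -0.001695 north), which points southwest.

SW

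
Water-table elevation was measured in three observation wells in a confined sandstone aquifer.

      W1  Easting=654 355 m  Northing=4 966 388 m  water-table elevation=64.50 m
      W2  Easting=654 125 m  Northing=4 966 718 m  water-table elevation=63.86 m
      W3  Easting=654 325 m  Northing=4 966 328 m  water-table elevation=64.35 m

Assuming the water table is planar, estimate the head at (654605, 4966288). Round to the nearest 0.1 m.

65.4 m

Taking W1 as reference: W2−W1 = (-230, 330, -0.64); W3−W1 = (-30, -60, -0.15).
Solve a·Δx + b·Δy = Δh: det = (-230)·(-60) − (-30)·330 = 23700.
∂h/∂x = [(-0.64)·(-60) − (-0.15)·330] / 23700 = +0.003709
∂h/∂y = [(-230)·(-0.15) − (-30)·(-0.64)] / 23700 = +0.0006456
h(654605, 4966288) = 64.50 + (+0.003709)·(250) + (+0.0006456)·(-100) = 64.50 +0.927 -0.065 = 65.363 m.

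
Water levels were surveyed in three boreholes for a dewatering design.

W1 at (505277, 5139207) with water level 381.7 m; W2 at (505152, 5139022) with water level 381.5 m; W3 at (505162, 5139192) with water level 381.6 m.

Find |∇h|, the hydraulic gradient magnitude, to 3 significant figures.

0.000965

Taking W1 as reference: W2−W1 = (-125, -185, -0.2); W3−W1 = (-115, -15, -0.1).
Solve a·Δx + b·Δy = Δh: det = (-125)·(-15) − (-115)·(-185) = -19400.
∂h/∂x = [(-0.2)·(-15) − (-0.1)·(-185)] / -19400 = +0.0007990
∂h/∂y = [(-125)·(-0.1) − (-115)·(-0.2)] / -19400 = +0.0005412
|∇h| = √(0.0007990² + 0.0005412²) = 0.000965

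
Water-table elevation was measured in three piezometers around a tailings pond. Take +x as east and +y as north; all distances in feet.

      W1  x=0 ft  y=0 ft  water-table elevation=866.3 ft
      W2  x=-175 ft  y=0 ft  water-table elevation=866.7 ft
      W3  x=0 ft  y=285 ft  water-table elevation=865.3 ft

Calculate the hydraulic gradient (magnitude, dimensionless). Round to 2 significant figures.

∂h/∂x = (866.7 − 866.3) / (-175 − 0) = -0.002286
∂h/∂y = (865.3 − 866.3) / (285 − 0) = -0.003509
|∇h| = √(-0.002286² + -0.003509²) = 0.004188

0.0042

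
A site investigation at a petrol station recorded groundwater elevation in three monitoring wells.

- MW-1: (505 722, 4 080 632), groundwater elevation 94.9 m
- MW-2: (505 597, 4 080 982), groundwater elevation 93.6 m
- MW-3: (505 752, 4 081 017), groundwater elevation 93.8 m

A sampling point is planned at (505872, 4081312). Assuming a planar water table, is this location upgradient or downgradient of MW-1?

Three-point gradient (reference MW-1): Δ to MW-2 = (-125, 350, -1.3), Δ to MW-3 = (30, 385, -1.1).
∂h/∂x = +0.001970, ∂h/∂y = -0.003011 (det = -58625).
Head at (505872, 4081312) = 94.9 + (+0.001970)·(150) + (-0.003011)·(680) = 93.15 m.
That is lower than the 94.9 m at MW-1, so the point is downgradient.

downgradient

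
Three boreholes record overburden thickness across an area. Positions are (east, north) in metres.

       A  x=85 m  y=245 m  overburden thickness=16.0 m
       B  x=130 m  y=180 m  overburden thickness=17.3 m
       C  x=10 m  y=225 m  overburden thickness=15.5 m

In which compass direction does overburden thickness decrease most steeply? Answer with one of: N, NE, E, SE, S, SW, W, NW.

Differences from A: to B (Δx, Δy, Δh) = (45, -65, +1.3); to C = (-75, -20, -0.5).
Solve a·Δx + b·Δy = Δd: det = 45·(-20) − (-75)·(-65) = -5775.
∂d/∂x = [(+1.3)·(-20) − (-0.5)·(-65)] / -5775 = +0.01013
∂d/∂y = [45·(-0.5) − (-75)·(+1.3)] / -5775 = -0.01299
Steepest decrease is along −∇f = (-0.01013 E, +0.01299 N) → northwest.

NW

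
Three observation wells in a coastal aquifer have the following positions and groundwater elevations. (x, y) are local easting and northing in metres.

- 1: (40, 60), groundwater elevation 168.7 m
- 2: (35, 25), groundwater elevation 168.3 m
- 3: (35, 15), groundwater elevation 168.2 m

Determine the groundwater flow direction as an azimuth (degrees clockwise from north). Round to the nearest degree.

Differences from 1: to 2 (Δx, Δy, Δh) = (-5, -35, -0.4); to 3 = (-5, -45, -0.5).
Determinant of the coordinate differences = (-5)·(-45) − (-5)·(-35) = 50.
∂h/∂x = [(-0.4)·(-45) − (-0.5)·(-35)] / 50 = +0.010000
∂h/∂y = [(-5)·(-0.5) − (-5)·(-0.4)] / 50 = +0.01000
Flow direction (−∇h) has components (-0.010000 E, -0.01000 N).
Azimuth = atan2(E, N) = atan2(-0.010000, -0.01000) = 225.0° ≈ 225°.

225°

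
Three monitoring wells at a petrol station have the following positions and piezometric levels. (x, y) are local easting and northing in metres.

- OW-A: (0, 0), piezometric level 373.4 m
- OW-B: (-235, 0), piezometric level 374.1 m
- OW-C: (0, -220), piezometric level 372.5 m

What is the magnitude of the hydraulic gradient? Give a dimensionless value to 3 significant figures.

∂h/∂x = (374.1 − 373.4) / (-235 − 0) = -0.002979
∂h/∂y = (372.5 − 373.4) / (-220 − 0) = +0.004091
|∇h| = √(-0.002979² + 0.004091²) = 0.005061

0.00506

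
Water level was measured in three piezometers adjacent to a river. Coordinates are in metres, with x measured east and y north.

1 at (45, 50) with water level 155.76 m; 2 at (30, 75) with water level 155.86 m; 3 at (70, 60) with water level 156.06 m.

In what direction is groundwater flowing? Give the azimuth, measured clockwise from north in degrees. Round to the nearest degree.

223°

With h = a·x + b·y + c and 1 as origin, the differences give:
  (-15)·a + 25·b = +0.10
  25·a + 10·b = +0.30
Eliminate b (×10 and ×25, subtract): -775·a = -6.500 → a = ∂h/∂x = +0.008387
Back-substitute: b = ∂h/∂y = +0.009032.
Flow direction (−∇h) has components (-0.008387 E, -0.009032 N).
Azimuth = atan2(E, N) = atan2(-0.008387, -0.009032) = 222.9° ≈ 223°.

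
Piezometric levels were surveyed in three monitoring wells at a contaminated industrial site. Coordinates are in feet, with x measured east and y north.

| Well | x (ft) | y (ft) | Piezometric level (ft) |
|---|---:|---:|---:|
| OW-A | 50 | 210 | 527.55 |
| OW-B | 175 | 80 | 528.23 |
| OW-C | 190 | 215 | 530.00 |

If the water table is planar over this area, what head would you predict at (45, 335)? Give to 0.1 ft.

528.9 ft

With h = a·x + b·y + c and OW-A as origin, the differences give:
  125·a + (-130)·b = +0.68
  140·a + 5·b = +2.45
Eliminate b (×5 and ×(-130), subtract): 18825·a = 321.900 → a = ∂h/∂x = +0.01710
Back-substitute: b = ∂h/∂y = +0.01121.
h(45, 335) = 527.55 + (+0.01710)·(-5) + (+0.01121)·(125) = 527.55 -0.085 +1.401 = 528.866 ft.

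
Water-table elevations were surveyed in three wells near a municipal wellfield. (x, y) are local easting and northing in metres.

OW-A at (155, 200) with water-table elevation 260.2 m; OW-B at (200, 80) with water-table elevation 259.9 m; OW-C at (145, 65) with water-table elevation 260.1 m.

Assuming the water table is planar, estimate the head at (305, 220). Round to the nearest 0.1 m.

Taking OW-A as reference: OW-B−OW-A = (45, -120, -0.3); OW-C−OW-A = (-10, -135, -0.1).
Solve a·Δx + b·Δy = Δh: det = 45·(-135) − (-10)·(-120) = -7275.
∂h/∂x = [(-0.3)·(-135) − (-0.1)·(-120)] / -7275 = -0.003918
∂h/∂y = [45·(-0.1) − (-10)·(-0.3)] / -7275 = +0.001031
h(305, 220) = 260.2 + (-0.003918)·(150) + (+0.001031)·(20) = 260.2 -0.588 +0.021 = 259.633 m.

259.6 m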